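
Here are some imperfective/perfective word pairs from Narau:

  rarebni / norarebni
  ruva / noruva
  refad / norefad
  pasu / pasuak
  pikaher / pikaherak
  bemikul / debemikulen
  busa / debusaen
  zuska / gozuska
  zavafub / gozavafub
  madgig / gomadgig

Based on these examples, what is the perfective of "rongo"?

norongo

ruva and busa both end in -a yet inflect differently (noruva, debusaen), so the final letter is not what conditions the rule; the first letter is.
"rongo" begins with r-. The stems beginning with r- (rarebni → norarebni, ruva → noruva, refad → norefad) add the prefix no-.
The other patterns: stems beginning with p- add -ak; stems beginning with b- add de- … -en around the stem; stems beginning with m- or z- add the prefix go-.
So rongo → norongo.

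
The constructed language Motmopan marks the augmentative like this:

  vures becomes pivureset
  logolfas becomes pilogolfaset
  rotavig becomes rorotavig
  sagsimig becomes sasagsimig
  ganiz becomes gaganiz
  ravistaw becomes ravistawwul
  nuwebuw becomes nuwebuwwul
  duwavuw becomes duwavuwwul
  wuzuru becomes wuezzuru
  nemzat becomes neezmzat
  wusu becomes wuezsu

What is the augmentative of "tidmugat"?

tiezdmugat

"tidmugat" ends in -t. The one such stem in the data (nemzat → neezmzat) inserts -ez- after the first vowel (as do wuzuru, wusu), so the same rule applies.
The other patterns: stems ending in -s add pi- … -et around the stem; stems ending in -g or -z repeat the first consonant+vowel as a prefix; stems ending in -w double the final consonant and add -ul.
So tidmugat → tiezdmugat.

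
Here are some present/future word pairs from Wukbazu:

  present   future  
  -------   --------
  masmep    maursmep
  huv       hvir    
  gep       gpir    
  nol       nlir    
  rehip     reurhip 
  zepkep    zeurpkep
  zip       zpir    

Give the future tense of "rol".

rlir

"rol" has 1 vowel. The stems with 1 vowel (gep → gpir, huv → hvir, nol → nlir) delete the last vowel and add -ir.
So rol → rlir.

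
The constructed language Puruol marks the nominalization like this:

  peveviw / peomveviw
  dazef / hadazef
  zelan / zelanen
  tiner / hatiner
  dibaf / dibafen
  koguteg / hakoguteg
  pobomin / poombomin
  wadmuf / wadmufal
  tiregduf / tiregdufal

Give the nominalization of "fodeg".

wadmuf and dibaf both end in -f yet inflect differently (wadmufal, dibafen), so the final letter is not what conditions the rule; the last vowel is.
"fodeg" has last vowel 'e'. The stems whose last vowel is 'e' (dazef → hadazef, koguteg → hakoguteg, tiner → hatiner) add the prefix ha-.
So fodeg → hafodeg.

hafodeg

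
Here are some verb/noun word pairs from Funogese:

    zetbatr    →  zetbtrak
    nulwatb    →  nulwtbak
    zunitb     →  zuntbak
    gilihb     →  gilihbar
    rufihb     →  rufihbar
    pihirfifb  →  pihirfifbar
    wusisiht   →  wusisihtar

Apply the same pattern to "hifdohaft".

nulwatb and gilihb both end in -b yet inflect differently (nulwtbak, gilihbar), so the final letter is not what conditions the rule; the second-to-last letter is.
"hifdohaft" has second-to-last letter 'f'. The one such stem in the data (pihirfifb → pihirfifbar) adds -ar, so the same rule applies.
So hifdohaft → hifdohaftar.

hifdohaftar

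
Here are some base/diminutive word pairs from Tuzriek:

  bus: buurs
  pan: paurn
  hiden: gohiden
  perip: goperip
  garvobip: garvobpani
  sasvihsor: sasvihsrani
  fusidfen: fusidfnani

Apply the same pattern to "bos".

pan and hiden both end in -n yet inflect differently (paurn, gohiden), so the final letter is not what conditions the rule; the number of vowels is.
"bos" has 1 vowel. The stems with 1 vowel (bus → buurs, pan → paurn) insert -ur- after the first vowel.
The other patterns: stems with 2 vowels add the prefix go-; stems with 3 vowels delete the last vowel and add -ani.
So bos → bours.

bours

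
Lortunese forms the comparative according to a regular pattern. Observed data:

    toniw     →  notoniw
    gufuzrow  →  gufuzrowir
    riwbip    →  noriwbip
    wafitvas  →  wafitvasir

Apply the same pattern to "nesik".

"nesik" has 2 vowels. The stems with 2 vowels (toniw → notoniw, riwbip → noriwbip) add the prefix no-.
So nesik → nonesik.

nonesik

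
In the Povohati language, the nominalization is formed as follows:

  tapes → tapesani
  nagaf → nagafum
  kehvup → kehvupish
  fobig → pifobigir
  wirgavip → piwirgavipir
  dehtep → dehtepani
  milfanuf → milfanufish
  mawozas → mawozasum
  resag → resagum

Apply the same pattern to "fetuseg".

nagaf and milfanuf both end in -f yet inflect differently (nagafum, milfanufish), so the final letter is not what conditions the rule; the last vowel is.
"fetuseg" has last vowel 'e'. The stems whose last vowel is 'e' (tapes → tapesani, dehtep → dehtepani) add -ani.
So fetuseg → fetusegani.

fetusegani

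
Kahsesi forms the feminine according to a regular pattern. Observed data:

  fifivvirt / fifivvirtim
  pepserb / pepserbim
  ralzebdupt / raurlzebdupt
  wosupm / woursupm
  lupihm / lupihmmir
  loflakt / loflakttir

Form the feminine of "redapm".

fifivvirt and ralzebdupt both end in -t yet inflect differently (fifivvirtim, raurlzebdupt), so the final letter is not what conditions the rule; the second-to-last letter is.
"redapm" has second-to-last letter 'p'. The stems whose second-to-last letter is 'p' (ralzebdupt → raurlzebdupt, wosupm → woursupm) insert -ur- after the first vowel.
The other patterns: stems whose second-to-last letter is 'r' add -im; stems whose second-to-last letter is 'h' or 'k' double the final consonant and add -ir.
So redapm → reurdapm.

reurdapm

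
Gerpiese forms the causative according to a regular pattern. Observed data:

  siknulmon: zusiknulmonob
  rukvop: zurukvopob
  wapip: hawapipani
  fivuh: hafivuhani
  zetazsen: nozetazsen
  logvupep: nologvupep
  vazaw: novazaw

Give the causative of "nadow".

zunadowob

rukvop and wapip both end in -p yet inflect differently (zurukvopob, hawapipani), so the final letter is not what conditions the rule; the last vowel is.
"nadow" has last vowel 'o'. The stems whose last vowel is 'o' (siknulmon → zusiknulmonob, rukvop → zurukvopob) add zu- … -ob around the stem.
The other patterns: stems whose last vowel is 'i' or 'u' add ha- … -ani around the stem; stems whose last vowel is 'a' or 'e' add the prefix no-.
So nadow → zunadowob.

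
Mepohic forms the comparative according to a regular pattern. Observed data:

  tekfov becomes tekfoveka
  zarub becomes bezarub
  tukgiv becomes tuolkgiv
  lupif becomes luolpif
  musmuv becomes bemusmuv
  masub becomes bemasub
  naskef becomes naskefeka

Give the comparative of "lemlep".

lemlepeka

musmuv and tukgiv both end in -v yet inflect differently (bemusmuv, tuolkgiv), so the final letter is not what conditions the rule; the last vowel is.
"lemlep" has last vowel 'e'. The one such stem in the data (naskef → naskefeka) adds -eka, so the same rule applies.
The other patterns: stems whose last vowel is 'u' add the prefix be-; stems whose last vowel is 'i' insert -ol- after the first vowel.
So lemlep → lemlepeka.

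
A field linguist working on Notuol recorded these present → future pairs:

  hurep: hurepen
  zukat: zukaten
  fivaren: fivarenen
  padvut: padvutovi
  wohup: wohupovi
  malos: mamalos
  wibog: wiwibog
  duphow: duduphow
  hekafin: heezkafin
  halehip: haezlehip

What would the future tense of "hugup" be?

hugupovi

zukat and padvut both end in -t yet inflect differently (zukaten, padvutovi), so the final letter is not what conditions the rule; the last vowel is.
"hugup" has last vowel 'u'. The stems whose last vowel is 'u' (padvut → padvutovi, wohup → wohupovi) add -ovi.
The other patterns: stems whose last vowel is 'a' or 'e' add -en; stems whose last vowel is 'o' repeat the first consonant+vowel as a prefix; stems whose last vowel is 'i' insert -ez- after the first vowel.
So hugup → hugupovi.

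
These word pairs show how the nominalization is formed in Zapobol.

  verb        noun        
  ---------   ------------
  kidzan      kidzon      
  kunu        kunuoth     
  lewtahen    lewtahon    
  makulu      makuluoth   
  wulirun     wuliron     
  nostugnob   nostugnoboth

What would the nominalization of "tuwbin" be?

wulirun and kunu both have last vowel 'u' yet inflect differently (wuliron, kunuoth), so the last vowel is not what conditions the rule; the final letter is.
"tuwbin" ends in -n. The stems ending in -n (kidzan → kidzon, lewtahen → lewtahon, wulirun → wuliron) change the last vowel to 'o'.
So tuwbin → tuwbon.

tuwbon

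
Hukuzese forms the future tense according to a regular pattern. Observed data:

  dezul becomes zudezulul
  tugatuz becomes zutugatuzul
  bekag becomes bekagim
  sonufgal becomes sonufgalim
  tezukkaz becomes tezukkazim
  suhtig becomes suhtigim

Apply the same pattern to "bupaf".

dezul and sonufgal both end in -l yet inflect differently (zudezulul, sonufgalim), so the final letter is not what conditions the rule; the last vowel is.
"bupaf" has last vowel 'a'. The stems whose last vowel is 'a' (bekag → bekagim, sonufgal → sonufgalim, tezukkaz → tezukkazim) add -im.
The other pattern: stems whose last vowel is 'u' add zu- … -ul around the stem.
So bupaf → bupafim.

bupafim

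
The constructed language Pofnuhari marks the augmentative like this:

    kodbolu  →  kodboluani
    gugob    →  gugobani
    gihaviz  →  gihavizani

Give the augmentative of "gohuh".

gohuhani

Every pair shown (kodbolu → kodboluani, gugob → gugobani, gihaviz → gihavizani) follows the same rule: add -ani.
So gohuh → gohuhani.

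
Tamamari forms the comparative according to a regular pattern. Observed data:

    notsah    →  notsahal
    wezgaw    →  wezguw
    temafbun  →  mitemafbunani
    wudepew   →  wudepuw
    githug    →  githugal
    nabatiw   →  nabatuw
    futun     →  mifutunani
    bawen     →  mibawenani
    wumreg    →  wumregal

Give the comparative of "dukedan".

"dukedan" ends in -n. The stems ending in -n (bawen → mibawenani, futun → mifutunani, temafbun → mitemafbunani) add mi- … -ani around the stem.
So dukedan → midukedanani.

midukedanani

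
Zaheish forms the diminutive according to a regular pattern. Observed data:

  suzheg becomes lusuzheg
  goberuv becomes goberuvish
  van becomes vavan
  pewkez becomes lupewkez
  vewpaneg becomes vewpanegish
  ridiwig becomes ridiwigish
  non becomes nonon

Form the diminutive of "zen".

zezen

"zen" has 1 vowel. The stems with 1 vowel (non → nonon, van → vavan) repeat the first consonant+vowel as a prefix.
The other patterns: stems with 2 vowels add the prefix lu-; stems with 3 vowels add -ish.
So zen → zezen.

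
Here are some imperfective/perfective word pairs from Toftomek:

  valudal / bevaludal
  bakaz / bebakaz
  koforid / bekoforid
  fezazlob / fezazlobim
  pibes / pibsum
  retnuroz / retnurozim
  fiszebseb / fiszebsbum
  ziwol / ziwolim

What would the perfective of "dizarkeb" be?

fiszebseb and fezazlob both end in -b yet inflect differently (fiszebsbum, fezazlobim), so the final letter is not what conditions the rule; the last vowel is.
"dizarkeb" has last vowel 'e'. The stems whose last vowel is 'e' (pibes → pibsum, fiszebseb → fiszebsbum) delete the last vowel and add -um.
So dizarkeb → dizarkbum.

dizarkbum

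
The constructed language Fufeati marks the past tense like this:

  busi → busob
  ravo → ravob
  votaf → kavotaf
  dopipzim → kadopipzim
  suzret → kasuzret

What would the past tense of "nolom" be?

kanolom

busi and dopipzim both have last vowel 'i' yet inflect differently (busob, kadopipzim), so the last vowel is not what conditions the rule; whether the stem ends in a vowel or a consonant is.
"nolom" ends in a consonant. The stems ending in a consonant (votaf → kavotaf, dopipzim → kadopipzim, suzret → kasuzret) add the prefix ka-.
So nolom → kanolom.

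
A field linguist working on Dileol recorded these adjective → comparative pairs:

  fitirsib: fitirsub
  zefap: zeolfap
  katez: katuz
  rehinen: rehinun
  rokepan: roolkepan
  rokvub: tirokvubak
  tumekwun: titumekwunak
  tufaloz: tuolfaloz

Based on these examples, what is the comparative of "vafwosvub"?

tumekwun and rokepan both end in -n yet inflect differently (titumekwunak, roolkepan), so the final letter is not what conditions the rule; the last vowel is.
"vafwosvub" has last vowel 'u'. The stems whose last vowel is 'u' (tumekwun → titumekwunak, rokvub → tirokvubak) add ti- … -ak around the stem.
The other patterns: stems whose last vowel is 'a' or 'o' insert -ol- after the first vowel; stems whose last vowel is 'e' or 'i' change the last vowel to 'u'.
So vafwosvub → tivafwosvubak.

tivafwosvubak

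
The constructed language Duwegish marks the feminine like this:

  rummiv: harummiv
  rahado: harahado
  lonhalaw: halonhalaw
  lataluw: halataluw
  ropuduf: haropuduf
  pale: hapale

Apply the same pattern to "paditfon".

Every pair shown (rummiv → harummiv, rahado → harahado, lonhalaw → halonhalaw, …) follows the same rule: add the prefix ha-.
So paditfon → hapaditfon.

hapaditfon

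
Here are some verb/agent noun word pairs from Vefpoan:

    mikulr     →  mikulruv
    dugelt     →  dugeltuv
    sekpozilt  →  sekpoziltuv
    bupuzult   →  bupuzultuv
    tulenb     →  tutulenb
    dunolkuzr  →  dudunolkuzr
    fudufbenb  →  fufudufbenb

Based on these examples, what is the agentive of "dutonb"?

mikulr and dunolkuzr both end in -r yet inflect differently (mikulruv, dudunolkuzr), so the final letter is not what conditions the rule; the second-to-last letter is.
"dutonb" has second-to-last letter 'n'. The stems whose second-to-last letter is 'n' (tulenb → tutulenb, fudufbenb → fufudufbenb) repeat the first consonant+vowel as a prefix.
The other pattern: stems whose second-to-last letter is 'l' add -uv.
So dutonb → dudutonb.

dudutonb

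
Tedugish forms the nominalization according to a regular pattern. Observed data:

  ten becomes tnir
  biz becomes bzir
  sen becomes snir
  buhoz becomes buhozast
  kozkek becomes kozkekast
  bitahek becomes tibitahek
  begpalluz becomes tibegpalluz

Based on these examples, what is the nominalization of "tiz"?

tzir

"tiz" has 1 vowel. The stems with 1 vowel (ten → tnir, biz → bzir, sen → snir) delete the last vowel and add -ir.
So tiz → tzir.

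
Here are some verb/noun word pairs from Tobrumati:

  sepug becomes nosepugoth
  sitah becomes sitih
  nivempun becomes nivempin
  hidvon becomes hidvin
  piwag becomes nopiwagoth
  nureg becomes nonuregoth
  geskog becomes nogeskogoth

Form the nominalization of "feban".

febin

"feban" ends in -n. The stems ending in -n (nivempun → nivempin, hidvon → hidvin) change the last vowel to 'i'.
So feban → febin.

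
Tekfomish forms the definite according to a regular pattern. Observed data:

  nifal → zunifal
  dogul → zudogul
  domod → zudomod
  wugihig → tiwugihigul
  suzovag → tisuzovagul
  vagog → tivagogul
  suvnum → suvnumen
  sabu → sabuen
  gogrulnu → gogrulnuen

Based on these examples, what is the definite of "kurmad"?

"kurmad" ends in -d. The one such stem in the data (domod → zudomod) adds the prefix zu-, so the same rule applies.
So kurmad → zukurmad.

zukurmad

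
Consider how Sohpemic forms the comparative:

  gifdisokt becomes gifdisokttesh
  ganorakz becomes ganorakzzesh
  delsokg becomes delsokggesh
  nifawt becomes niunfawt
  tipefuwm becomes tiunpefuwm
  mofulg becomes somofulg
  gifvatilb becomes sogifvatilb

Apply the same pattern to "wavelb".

gifdisokt and nifawt both end in -t yet inflect differently (gifdisokttesh, niunfawt), so the final letter is not what conditions the rule; the second-to-last letter is.
"wavelb" has second-to-last letter 'l'. The stems whose second-to-last letter is 'l' (mofulg → somofulg, gifvatilb → sogifvatilb) add the prefix so-.
So wavelb → sowavelb.

sowavelb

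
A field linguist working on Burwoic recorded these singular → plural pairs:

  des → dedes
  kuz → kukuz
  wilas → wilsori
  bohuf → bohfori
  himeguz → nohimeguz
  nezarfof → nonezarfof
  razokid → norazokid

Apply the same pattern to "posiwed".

des and wilas both end in -s yet inflect differently (dedes, wilsori), so the final letter is not what conditions the rule; the number of vowels is.
"posiwed" has 3 vowels. The stems with 3 vowels (himeguz → nohimeguz, nezarfof → nonezarfof, razokid → norazokid) add the prefix no-.
The other patterns: stems with 1 vowel repeat the first consonant+vowel as a prefix; stems with 2 vowels delete the last vowel and add -ori.
So posiwed → noposiwed.

noposiwed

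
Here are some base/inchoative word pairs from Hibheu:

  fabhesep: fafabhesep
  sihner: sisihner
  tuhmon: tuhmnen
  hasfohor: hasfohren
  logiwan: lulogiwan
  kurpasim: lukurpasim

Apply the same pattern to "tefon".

sihner and hasfohor both end in -r yet inflect differently (sisihner, hasfohren), so the final letter is not what conditions the rule; the last vowel is.
"tefon" has last vowel 'o'. The stems whose last vowel is 'o' (tuhmon → tuhmnen, hasfohor → hasfohren) delete the last vowel and add -en.
The other patterns: stems whose last vowel is 'e' repeat the first consonant+vowel as a prefix; stems whose last vowel is 'a' or 'i' add the prefix lu-.
So tefon → tefnen.

tefnen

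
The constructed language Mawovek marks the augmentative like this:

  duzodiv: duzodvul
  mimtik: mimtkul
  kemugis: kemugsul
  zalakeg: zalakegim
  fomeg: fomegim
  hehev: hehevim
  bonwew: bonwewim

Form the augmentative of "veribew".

duzodiv and hehev both end in -v yet inflect differently (duzodvul, hehevim), so the final letter is not what conditions the rule; the last vowel is.
"veribew" has last vowel 'e'. The stems whose last vowel is 'e' (zalakeg → zalakegim, fomeg → fomegim, hehev → hehevim) add -im.
The other pattern: stems whose last vowel is 'i' delete the last vowel and add -ul.
So veribew → veribewim.

veribewim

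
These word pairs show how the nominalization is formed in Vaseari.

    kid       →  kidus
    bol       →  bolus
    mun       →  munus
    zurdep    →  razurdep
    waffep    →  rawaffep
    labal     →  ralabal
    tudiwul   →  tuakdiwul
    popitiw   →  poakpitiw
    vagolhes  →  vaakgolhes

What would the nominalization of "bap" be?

bapus

"bap" has 1 vowel. The stems with 1 vowel (kid → kidus, bol → bolus, mun → munus) add -us.
The other patterns: stems with 2 vowels add the prefix ra-; stems with 3 vowels insert -ak- after the first vowel.
So bap → bapus.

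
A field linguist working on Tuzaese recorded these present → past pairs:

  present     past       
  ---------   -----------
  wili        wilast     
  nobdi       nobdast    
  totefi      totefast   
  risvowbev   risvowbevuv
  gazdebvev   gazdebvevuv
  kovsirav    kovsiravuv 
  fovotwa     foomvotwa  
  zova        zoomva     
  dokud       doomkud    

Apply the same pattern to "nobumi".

nobumast

"nobumi" ends in -i. The stems ending in -i (wili → wilast, nobdi → nobdast, totefi → totefast) drop the final letter and add -ast.
The other patterns: stems ending in -v add -uv; stems ending in -a or -d insert -om- after the first vowel.
So nobumi → nobumast.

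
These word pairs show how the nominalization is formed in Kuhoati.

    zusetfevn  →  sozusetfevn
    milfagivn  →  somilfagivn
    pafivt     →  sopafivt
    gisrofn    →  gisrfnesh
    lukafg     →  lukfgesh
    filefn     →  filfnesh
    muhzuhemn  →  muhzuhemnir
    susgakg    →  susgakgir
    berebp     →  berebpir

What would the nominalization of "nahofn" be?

zusetfevn and gisrofn both end in -n yet inflect differently (sozusetfevn, gisrfnesh), so the final letter is not what conditions the rule; the second-to-last letter is.
"nahofn" has second-to-last letter 'f'. The stems whose second-to-last letter is 'f' (gisrofn → gisrfnesh, lukafg → lukfgesh, filefn → filfnesh) delete the last vowel and add -esh.
So nahofn → nahfnesh.

nahfnesh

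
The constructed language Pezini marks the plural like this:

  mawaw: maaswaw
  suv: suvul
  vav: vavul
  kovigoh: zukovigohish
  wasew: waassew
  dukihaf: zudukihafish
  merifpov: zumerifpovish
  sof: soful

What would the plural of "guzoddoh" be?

zuguzoddohish

suv and merifpov both end in -v yet inflect differently (suvul, zumerifpovish), so the final letter is not what conditions the rule; the number of vowels is.
"guzoddoh" has 3 vowels. The stems with 3 vowels (merifpov → zumerifpovish, dukihaf → zudukihafish, kovigoh → zukovigohish) add zu- … -ish around the stem.
The other patterns: stems with 1 vowel add -ul; stems with 2 vowels insert -as- after the first vowel.
So guzoddoh → zuguzoddohish.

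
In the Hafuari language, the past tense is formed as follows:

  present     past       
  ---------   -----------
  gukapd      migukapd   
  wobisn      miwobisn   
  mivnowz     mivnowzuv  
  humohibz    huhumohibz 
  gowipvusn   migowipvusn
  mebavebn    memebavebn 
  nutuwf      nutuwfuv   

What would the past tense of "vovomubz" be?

humohibz and mivnowz both end in -z yet inflect differently (huhumohibz, mivnowzuv), so the final letter is not what conditions the rule; the second-to-last letter is.
"vovomubz" has second-to-last letter 'b'. The stems whose second-to-last letter is 'b' (mebavebn → memebavebn, humohibz → huhumohibz) repeat the first consonant+vowel as a prefix.
So vovomubz → vovovomubz.

vovovomubz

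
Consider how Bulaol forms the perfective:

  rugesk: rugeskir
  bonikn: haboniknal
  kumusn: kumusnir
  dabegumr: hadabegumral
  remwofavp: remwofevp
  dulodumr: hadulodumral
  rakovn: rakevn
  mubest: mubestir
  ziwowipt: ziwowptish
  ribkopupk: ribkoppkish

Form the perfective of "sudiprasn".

sudiprasnir

kumusn and rakovn both end in -n yet inflect differently (kumusnir, rakevn), so the final letter is not what conditions the rule; the second-to-last letter is.
"sudiprasn" has second-to-last letter 's'. The stems whose second-to-last letter is 's' (kumusn → kumusnir, rugesk → rugeskir, mubest → mubestir) add -ir.
So sudiprasn → sudiprasnir.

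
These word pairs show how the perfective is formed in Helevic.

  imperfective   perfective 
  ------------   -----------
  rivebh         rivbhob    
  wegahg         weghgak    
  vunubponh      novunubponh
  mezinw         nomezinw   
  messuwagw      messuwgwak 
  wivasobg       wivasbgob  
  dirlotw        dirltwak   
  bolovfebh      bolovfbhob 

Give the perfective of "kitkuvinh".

nokitkuvinh

vunubponh and rivebh both end in -h yet inflect differently (novunubponh, rivbhob), so the final letter is not what conditions the rule; the second-to-last letter is.
"kitkuvinh" has second-to-last letter 'n'. The stems whose second-to-last letter is 'n' (vunubponh → novunubponh, mezinw → nomezinw) add the prefix no-.
The other patterns: stems whose second-to-last letter is 'b' delete the last vowel and add -ob; stems whose second-to-last letter is 'g', 'h' or 't' delete the last vowel and add -ak.
So kitkuvinh → nokitkuvinh.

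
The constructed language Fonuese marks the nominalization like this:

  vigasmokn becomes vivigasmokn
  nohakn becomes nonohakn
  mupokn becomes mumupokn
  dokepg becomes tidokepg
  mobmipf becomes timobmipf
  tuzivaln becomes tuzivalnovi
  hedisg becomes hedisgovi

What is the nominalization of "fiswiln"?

"fiswiln" has second-to-last letter 'l'. The one such stem in the data (tuzivaln → tuzivalnovi) adds -ovi, so the same rule applies.
The other patterns: stems whose second-to-last letter is 'k' repeat the first consonant+vowel as a prefix; stems whose second-to-last letter is 'p' add the prefix ti-.
So fiswiln → fiswilnovi.

fiswilnovi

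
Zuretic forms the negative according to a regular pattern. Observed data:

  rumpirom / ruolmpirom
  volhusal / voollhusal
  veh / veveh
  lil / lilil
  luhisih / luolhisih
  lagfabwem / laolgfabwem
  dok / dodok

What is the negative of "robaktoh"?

roolbaktoh

"robaktoh" has 3 vowels. The stems with 3 vowels (rumpirom → ruolmpirom, luhisih → luolhisih, lagfabwem → laolgfabwem) insert -ol- after the first vowel.
So robaktoh → roolbaktoh.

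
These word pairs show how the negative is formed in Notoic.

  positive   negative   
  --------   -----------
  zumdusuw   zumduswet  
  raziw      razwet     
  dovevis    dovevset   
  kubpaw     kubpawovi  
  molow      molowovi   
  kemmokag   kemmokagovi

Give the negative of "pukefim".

pukefmet

zumdusuw and kubpaw both end in -w yet inflect differently (zumduswet, kubpawovi), so the final letter is not what conditions the rule; the last vowel is.
"pukefim" has last vowel 'i'. The stems whose last vowel is 'i' (raziw → razwet, dovevis → dovevset) delete the last vowel and add -et.
The other pattern: stems whose last vowel is 'a' or 'o' add -ovi.
So pukefim → pukefmet.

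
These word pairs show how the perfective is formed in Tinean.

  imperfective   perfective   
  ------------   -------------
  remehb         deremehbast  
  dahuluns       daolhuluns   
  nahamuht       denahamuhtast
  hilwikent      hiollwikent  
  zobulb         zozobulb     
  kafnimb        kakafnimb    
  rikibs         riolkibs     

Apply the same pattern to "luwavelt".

luluwavelt

"luwavelt" has second-to-last letter 'l'. The one such stem in the data (zobulb → zozobulb) repeats the first consonant+vowel as a prefix (as does kafnimb), so the same rule applies.
The other patterns: stems whose second-to-last letter is 'h' add de- … -ast around the stem; stems whose second-to-last letter is 'b' or 'n' insert -ol- after the first vowel.
So luwavelt → luluwavelt.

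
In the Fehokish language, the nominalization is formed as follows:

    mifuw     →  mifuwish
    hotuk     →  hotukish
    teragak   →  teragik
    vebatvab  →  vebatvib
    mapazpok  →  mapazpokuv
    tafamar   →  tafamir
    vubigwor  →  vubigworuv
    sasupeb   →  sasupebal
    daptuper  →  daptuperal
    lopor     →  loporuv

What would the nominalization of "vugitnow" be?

vugitnowuv

"vugitnow" has last vowel 'o'. The stems whose last vowel is 'o' (mapazpok → mapazpokuv, lopor → loporuv, vubigwor → vubigworuv) add -uv.
So vugitnow → vugitnowuv.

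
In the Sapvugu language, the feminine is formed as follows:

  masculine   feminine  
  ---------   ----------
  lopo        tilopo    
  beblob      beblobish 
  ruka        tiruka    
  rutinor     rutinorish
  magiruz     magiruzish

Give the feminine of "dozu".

tidozu

beblob and lopo both have last vowel 'o' yet inflect differently (beblobish, tilopo), so the last vowel is not what conditions the rule; whether the stem ends in a vowel or a consonant is.
"dozu" ends in a vowel. The stems ending in a vowel (lopo → tilopo, ruka → tiruka) add the prefix ti-.
The other pattern: stems ending in a consonant add -ish.
So dozu → tidozu.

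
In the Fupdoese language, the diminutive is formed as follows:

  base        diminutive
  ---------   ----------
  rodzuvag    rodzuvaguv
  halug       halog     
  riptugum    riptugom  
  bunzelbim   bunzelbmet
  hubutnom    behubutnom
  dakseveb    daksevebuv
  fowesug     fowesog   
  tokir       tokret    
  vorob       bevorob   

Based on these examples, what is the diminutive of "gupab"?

vorob and dakseveb both end in -b yet inflect differently (bevorob, daksevebuv), so the final letter is not what conditions the rule; the last vowel is.
"gupab" has last vowel 'a'. The one such stem in the data (rodzuvag → rodzuvaguv) adds -uv, so the same rule applies.
The other patterns: stems whose last vowel is 'o' add the prefix be-; stems whose last vowel is 'i' delete the last vowel and add -et; stems whose last vowel is 'u' change the last vowel to 'o'.
So gupab → gupabuv.

gupabuv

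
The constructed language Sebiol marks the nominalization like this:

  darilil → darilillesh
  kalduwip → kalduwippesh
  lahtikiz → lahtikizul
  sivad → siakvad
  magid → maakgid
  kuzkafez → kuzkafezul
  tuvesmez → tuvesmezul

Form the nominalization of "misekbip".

misekbippesh

lahtikiz and magid both have last vowel 'i' yet inflect differently (lahtikizul, maakgid), so the last vowel is not what conditions the rule; the final letter is.
"misekbip" ends in -p. The one such stem in the data (kalduwip → kalduwippesh) doubles the final consonant and adds -esh (as does darilil), so the same rule applies.
So misekbip → misekbippesh.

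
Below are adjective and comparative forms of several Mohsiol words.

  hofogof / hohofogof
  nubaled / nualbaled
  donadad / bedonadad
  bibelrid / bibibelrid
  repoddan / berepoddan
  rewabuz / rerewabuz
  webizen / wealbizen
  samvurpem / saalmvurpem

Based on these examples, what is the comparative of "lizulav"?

donadad and nubaled both end in -d yet inflect differently (bedonadad, nualbaled), so the final letter is not what conditions the rule; the last vowel is.
"lizulav" has last vowel 'a'. The stems whose last vowel is 'a' (donadad → bedonadad, repoddan → berepoddan) add the prefix be-.
The other patterns: stems whose last vowel is 'e' insert -al- after the first vowel; stems whose last vowel is 'i', 'o' or 'u' repeat the first consonant+vowel as a prefix.
So lizulav → belizulav.

belizulav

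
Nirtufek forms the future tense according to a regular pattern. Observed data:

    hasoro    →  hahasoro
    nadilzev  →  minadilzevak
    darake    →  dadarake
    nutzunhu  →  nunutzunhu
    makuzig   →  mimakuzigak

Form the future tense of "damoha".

dadamoha

"damoha" ends in a vowel. The stems ending in a vowel (nutzunhu → nunutzunhu, darake → dadarake, hasoro → hahasoro) repeat the first consonant+vowel as a prefix.
So damoha → dadamoha.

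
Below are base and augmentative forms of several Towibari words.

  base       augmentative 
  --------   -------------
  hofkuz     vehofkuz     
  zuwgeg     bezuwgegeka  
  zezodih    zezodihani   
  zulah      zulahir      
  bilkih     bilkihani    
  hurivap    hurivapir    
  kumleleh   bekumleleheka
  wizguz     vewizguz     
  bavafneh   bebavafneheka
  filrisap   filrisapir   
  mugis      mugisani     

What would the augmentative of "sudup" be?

vesudup

bilkih and zulah both end in -h yet inflect differently (bilkihani, zulahir), so the final letter is not what conditions the rule; the last vowel is.
"sudup" has last vowel 'u'. The stems whose last vowel is 'u' (wizguz → vewizguz, hofkuz → vehofkuz) add the prefix ve-.
So sudup → vesudup.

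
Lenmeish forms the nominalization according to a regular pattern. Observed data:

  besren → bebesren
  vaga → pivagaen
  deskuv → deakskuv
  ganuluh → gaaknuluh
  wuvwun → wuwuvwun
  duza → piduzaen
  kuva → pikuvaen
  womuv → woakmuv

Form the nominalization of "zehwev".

wuvwun and deskuv both have last vowel 'u' yet inflect differently (wuwuvwun, deakskuv), so the last vowel is not what conditions the rule; the final letter is.
"zehwev" ends in -v. The stems ending in -v (deskuv → deakskuv, womuv → woakmuv) insert -ak- after the first vowel.
The other patterns: stems ending in -a add pi- … -en around the stem; stems ending in -n repeat the first consonant+vowel as a prefix.
So zehwev → zeakhwev.

zeakhwev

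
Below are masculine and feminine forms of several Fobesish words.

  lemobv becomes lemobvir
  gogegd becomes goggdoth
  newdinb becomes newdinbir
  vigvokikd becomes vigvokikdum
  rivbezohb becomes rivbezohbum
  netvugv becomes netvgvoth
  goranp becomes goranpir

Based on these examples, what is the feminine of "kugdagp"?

kugdgpoth

vigvokikd and gogegd both end in -d yet inflect differently (vigvokikdum, goggdoth), so the final letter is not what conditions the rule; the second-to-last letter is.
"kugdagp" has second-to-last letter 'g'. The stems whose second-to-last letter is 'g' (gogegd → goggdoth, netvugv → netvgvoth) delete the last vowel and add -oth.
The other patterns: stems whose second-to-last letter is 'h' or 'k' add -um; stems whose second-to-last letter is 'b' or 'n' add -ir.
So kugdagp → kugdgpoth.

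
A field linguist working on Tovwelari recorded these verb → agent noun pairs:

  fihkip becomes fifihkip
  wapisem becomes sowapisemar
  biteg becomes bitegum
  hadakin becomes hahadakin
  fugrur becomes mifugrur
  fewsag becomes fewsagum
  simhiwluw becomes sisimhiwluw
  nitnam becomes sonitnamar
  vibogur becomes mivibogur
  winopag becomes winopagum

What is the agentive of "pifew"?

fewsag and nitnam both have last vowel 'a' yet inflect differently (fewsagum, sonitnamar), so the last vowel is not what conditions the rule; the final letter is.
"pifew" ends in -w. The one such stem in the data (simhiwluw → sisimhiwluw) repeats the first consonant+vowel as a prefix (as do fihkip, hadakin), so the same rule applies.
The other patterns: stems ending in -g add -um; stems ending in -r add the prefix mi-; stems ending in -m add so- … -ar around the stem.
So pifew → pipifew.

pipifew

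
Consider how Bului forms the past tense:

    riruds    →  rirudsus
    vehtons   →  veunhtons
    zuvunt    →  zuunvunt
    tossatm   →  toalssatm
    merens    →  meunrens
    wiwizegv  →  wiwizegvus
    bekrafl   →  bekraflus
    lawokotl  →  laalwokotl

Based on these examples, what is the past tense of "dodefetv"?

vehtons and riruds both end in -s yet inflect differently (veunhtons, rirudsus), so the final letter is not what conditions the rule; the second-to-last letter is.
"dodefetv" has second-to-last letter 't'. The stems whose second-to-last letter is 't' (lawokotl → laalwokotl, tossatm → toalssatm) insert -al- after the first vowel.
The other patterns: stems whose second-to-last letter is 'n' insert -un- after the first vowel; stems whose second-to-last letter is 'd', 'f' or 'g' add -us.
So dodefetv → doaldefetv.

doaldefetv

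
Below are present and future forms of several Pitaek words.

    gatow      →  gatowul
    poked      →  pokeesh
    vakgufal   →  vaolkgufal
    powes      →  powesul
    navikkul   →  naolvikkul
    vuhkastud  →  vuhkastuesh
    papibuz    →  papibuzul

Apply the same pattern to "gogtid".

navikkul and vuhkastud both have last vowel 'u' yet inflect differently (naolvikkul, vuhkastuesh), so the last vowel is not what conditions the rule; the final letter is.
"gogtid" ends in -d. The stems ending in -d (poked → pokeesh, vuhkastud → vuhkastuesh) drop the final letter and add -esh.
The other patterns: stems ending in -l insert -ol- after the first vowel; stems ending in -s, -w or -z add -ul.
So gogtid → gogtiesh.

gogtiesh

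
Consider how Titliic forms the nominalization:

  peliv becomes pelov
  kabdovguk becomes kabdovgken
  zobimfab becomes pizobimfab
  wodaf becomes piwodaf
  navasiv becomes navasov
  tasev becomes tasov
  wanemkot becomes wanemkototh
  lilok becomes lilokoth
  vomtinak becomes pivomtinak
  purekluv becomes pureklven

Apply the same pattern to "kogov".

"kogov" has last vowel 'o'. The stems whose last vowel is 'o' (lilok → lilokoth, wanemkot → wanemkototh) add -oth.
The other patterns: stems whose last vowel is 'u' delete the last vowel and add -en; stems whose last vowel is 'a' add the prefix pi-; stems whose last vowel is 'e' or 'i' change the last vowel to 'o'.
So kogov → kogovoth.

kogovoth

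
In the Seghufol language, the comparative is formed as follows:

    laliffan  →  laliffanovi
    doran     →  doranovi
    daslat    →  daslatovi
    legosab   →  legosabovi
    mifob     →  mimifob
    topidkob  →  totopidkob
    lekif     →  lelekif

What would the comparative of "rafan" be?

"rafan" has last vowel 'a'. The stems whose last vowel is 'a' (laliffan → laliffanovi, doran → doranovi, daslat → daslatovi) add -ovi.
So rafan → rafanovi.

rafanovi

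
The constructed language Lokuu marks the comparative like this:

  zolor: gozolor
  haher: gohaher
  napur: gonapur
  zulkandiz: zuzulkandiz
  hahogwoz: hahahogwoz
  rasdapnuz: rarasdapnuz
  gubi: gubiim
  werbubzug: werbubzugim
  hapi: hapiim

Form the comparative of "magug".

magugim

"magug" ends in -g. The one such stem in the data (werbubzug → werbubzugim) adds -im, so the same rule applies.
So magug → magugim.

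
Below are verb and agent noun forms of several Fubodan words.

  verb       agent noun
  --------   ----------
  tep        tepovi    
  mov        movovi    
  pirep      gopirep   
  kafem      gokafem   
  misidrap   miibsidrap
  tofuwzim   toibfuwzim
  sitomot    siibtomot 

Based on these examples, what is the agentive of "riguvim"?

riibguvim

tep and pirep both end in -p yet inflect differently (tepovi, gopirep), so the final letter is not what conditions the rule; the number of vowels is.
"riguvim" has 3 vowels. The stems with 3 vowels (misidrap → miibsidrap, tofuwzim → toibfuwzim, sitomot → siibtomot) insert -ib- after the first vowel.
The other patterns: stems with 1 vowel add -ovi; stems with 2 vowels add the prefix go-.
So riguvim → riibguvim.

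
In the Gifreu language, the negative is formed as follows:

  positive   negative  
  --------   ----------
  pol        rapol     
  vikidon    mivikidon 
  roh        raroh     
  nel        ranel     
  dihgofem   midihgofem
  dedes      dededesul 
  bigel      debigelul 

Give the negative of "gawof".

degawoful

"gawof" has 2 vowels. The stems with 2 vowels (bigel → debigelul, dedes → dededesul) add de- … -ul around the stem.
The other patterns: stems with 1 vowel add the prefix ra-; stems with 3 vowels add the prefix mi-.
So gawof → degawoful.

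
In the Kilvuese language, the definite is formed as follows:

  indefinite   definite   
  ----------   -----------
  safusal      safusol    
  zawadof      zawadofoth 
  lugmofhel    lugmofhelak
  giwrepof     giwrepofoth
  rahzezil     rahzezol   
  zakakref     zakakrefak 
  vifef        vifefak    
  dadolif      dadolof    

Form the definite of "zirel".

giwrepof and zakakref both end in -f yet inflect differently (giwrepofoth, zakakrefak), so the final letter is not what conditions the rule; the last vowel is.
"zirel" has last vowel 'e'. The stems whose last vowel is 'e' (zakakref → zakakrefak, vifef → vifefak, lugmofhel → lugmofhelak) add -ak.
So zirel → zirelak.

zirelak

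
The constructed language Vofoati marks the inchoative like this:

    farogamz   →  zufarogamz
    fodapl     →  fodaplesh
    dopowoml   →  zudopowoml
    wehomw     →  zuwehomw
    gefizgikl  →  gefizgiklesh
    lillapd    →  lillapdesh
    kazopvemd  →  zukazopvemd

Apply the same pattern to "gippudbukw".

"gippudbukw" has second-to-last letter 'k'. The one such stem in the data (gefizgikl → gefizgiklesh) adds -esh, so the same rule applies.
The other pattern: stems whose second-to-last letter is 'm' add the prefix zu-.
So gippudbukw → gippudbukwesh.

gippudbukwesh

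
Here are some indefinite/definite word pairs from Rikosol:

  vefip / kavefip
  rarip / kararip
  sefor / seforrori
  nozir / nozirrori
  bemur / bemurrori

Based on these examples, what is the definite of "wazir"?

vefip and nozir both have last vowel 'i' yet inflect differently (kavefip, nozirrori), so the last vowel is not what conditions the rule; the final letter is.
"wazir" ends in -r. The stems ending in -r (sefor → seforrori, nozir → nozirrori, bemur → bemurrori) double the final consonant and add -ori.
So wazir → wazirrori.

wazirrori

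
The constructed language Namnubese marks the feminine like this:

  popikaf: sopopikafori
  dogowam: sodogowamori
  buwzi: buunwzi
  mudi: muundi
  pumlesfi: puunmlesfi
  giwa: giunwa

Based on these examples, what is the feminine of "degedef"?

sodegedefori

"degedef" ends in a consonant. The stems ending in a consonant (popikaf → sopopikafori, dogowam → sodogowamori) add so- … -ori around the stem.
The other pattern: stems ending in a vowel insert -un- after the first vowel.
So degedef → sodegedefori.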